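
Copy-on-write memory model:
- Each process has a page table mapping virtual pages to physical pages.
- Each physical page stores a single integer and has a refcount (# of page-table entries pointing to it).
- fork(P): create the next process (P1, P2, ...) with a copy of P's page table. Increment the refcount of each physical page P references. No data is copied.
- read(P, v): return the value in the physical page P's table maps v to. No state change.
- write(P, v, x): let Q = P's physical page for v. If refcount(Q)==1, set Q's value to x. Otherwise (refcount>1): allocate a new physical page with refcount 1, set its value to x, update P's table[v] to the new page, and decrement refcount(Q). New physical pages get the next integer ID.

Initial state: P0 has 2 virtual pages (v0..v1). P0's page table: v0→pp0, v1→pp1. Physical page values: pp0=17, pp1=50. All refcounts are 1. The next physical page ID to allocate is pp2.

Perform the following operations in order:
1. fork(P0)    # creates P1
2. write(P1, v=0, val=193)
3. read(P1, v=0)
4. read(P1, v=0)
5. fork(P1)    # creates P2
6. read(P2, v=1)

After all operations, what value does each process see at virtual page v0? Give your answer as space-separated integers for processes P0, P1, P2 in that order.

Op 1: fork(P0) -> P1. 2 ppages; refcounts: pp0:2 pp1:2
Op 2: write(P1, v0, 193). refcount(pp0)=2>1 -> COPY to pp2. 3 ppages; refcounts: pp0:1 pp1:2 pp2:1
Op 3: read(P1, v0) -> 193. No state change.
Op 4: read(P1, v0) -> 193. No state change.
Op 5: fork(P1) -> P2. 3 ppages; refcounts: pp0:1 pp1:3 pp2:2
Op 6: read(P2, v1) -> 50. No state change.
P0: v0 -> pp0 = 17
P1: v0 -> pp2 = 193
P2: v0 -> pp2 = 193

Answer: 17 193 193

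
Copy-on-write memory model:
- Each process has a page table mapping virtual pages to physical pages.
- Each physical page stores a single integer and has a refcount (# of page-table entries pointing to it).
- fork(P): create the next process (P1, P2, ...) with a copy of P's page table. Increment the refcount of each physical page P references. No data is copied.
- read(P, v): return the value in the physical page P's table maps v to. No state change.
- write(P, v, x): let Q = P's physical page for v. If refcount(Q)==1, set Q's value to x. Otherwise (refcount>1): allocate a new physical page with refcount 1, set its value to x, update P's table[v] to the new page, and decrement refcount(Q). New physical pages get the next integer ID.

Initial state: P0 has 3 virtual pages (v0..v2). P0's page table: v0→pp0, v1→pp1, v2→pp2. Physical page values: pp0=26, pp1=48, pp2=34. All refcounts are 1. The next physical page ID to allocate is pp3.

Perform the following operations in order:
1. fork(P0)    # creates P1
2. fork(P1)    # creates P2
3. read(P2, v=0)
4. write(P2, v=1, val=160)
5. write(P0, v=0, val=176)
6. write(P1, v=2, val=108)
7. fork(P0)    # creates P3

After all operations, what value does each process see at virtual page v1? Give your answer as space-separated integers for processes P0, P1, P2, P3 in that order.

Op 1: fork(P0) -> P1. 3 ppages; refcounts: pp0:2 pp1:2 pp2:2
Op 2: fork(P1) -> P2. 3 ppages; refcounts: pp0:3 pp1:3 pp2:3
Op 3: read(P2, v0) -> 26. No state change.
Op 4: write(P2, v1, 160). refcount(pp1)=3>1 -> COPY to pp3. 4 ppages; refcounts: pp0:3 pp1:2 pp2:3 pp3:1
Op 5: write(P0, v0, 176). refcount(pp0)=3>1 -> COPY to pp4. 5 ppages; refcounts: pp0:2 pp1:2 pp2:3 pp3:1 pp4:1
Op 6: write(P1, v2, 108). refcount(pp2)=3>1 -> COPY to pp5. 6 ppages; refcounts: pp0:2 pp1:2 pp2:2 pp3:1 pp4:1 pp5:1
Op 7: fork(P0) -> P3. 6 ppages; refcounts: pp0:2 pp1:3 pp2:3 pp3:1 pp4:2 pp5:1
P0: v1 -> pp1 = 48
P1: v1 -> pp1 = 48
P2: v1 -> pp3 = 160
P3: v1 -> pp1 = 48

Answer: 48 48 160 48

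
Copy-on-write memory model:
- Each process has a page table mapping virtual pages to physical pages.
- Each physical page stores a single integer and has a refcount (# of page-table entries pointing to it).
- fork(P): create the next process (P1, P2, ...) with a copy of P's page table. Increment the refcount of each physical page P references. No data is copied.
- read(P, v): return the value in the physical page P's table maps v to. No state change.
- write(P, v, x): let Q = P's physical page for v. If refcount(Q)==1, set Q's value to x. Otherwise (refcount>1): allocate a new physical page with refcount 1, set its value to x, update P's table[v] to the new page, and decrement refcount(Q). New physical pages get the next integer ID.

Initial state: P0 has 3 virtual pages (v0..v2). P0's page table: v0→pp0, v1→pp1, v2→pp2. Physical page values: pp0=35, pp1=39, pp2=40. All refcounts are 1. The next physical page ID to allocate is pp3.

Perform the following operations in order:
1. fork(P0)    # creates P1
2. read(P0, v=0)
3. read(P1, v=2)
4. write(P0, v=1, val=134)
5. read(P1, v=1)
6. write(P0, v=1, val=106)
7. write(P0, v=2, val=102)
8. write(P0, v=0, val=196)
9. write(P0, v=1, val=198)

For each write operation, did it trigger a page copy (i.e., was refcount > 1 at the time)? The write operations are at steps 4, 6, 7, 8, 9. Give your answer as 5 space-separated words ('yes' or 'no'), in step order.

Op 1: fork(P0) -> P1. 3 ppages; refcounts: pp0:2 pp1:2 pp2:2
Op 2: read(P0, v0) -> 35. No state change.
Op 3: read(P1, v2) -> 40. No state change.
Op 4: write(P0, v1, 134). refcount(pp1)=2>1 -> COPY to pp3. 4 ppages; refcounts: pp0:2 pp1:1 pp2:2 pp3:1
Op 5: read(P1, v1) -> 39. No state change.
Op 6: write(P0, v1, 106). refcount(pp3)=1 -> write in place. 4 ppages; refcounts: pp0:2 pp1:1 pp2:2 pp3:1
Op 7: write(P0, v2, 102). refcount(pp2)=2>1 -> COPY to pp4. 5 ppages; refcounts: pp0:2 pp1:1 pp2:1 pp3:1 pp4:1
Op 8: write(P0, v0, 196). refcount(pp0)=2>1 -> COPY to pp5. 6 ppages; refcounts: pp0:1 pp1:1 pp2:1 pp3:1 pp4:1 pp5:1
Op 9: write(P0, v1, 198). refcount(pp3)=1 -> write in place. 6 ppages; refcounts: pp0:1 pp1:1 pp2:1 pp3:1 pp4:1 pp5:1

yes no yes yes no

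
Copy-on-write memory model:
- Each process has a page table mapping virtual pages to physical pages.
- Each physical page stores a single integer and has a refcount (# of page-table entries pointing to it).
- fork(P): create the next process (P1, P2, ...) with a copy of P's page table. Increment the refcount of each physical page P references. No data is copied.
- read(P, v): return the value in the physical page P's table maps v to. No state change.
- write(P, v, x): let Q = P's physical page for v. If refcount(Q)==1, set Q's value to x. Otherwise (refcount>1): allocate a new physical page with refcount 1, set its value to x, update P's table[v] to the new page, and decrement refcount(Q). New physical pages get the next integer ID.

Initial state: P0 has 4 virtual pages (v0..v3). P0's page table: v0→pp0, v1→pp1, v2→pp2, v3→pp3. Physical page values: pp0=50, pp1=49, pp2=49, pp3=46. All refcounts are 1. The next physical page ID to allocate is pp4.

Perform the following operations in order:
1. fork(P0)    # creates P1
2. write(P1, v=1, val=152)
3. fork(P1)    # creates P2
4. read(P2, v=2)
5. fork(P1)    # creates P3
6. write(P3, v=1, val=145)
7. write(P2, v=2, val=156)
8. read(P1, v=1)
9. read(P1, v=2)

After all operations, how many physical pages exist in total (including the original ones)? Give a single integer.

Answer: 7

Derivation:
Op 1: fork(P0) -> P1. 4 ppages; refcounts: pp0:2 pp1:2 pp2:2 pp3:2
Op 2: write(P1, v1, 152). refcount(pp1)=2>1 -> COPY to pp4. 5 ppages; refcounts: pp0:2 pp1:1 pp2:2 pp3:2 pp4:1
Op 3: fork(P1) -> P2. 5 ppages; refcounts: pp0:3 pp1:1 pp2:3 pp3:3 pp4:2
Op 4: read(P2, v2) -> 49. No state change.
Op 5: fork(P1) -> P3. 5 ppages; refcounts: pp0:4 pp1:1 pp2:4 pp3:4 pp4:3
Op 6: write(P3, v1, 145). refcount(pp4)=3>1 -> COPY to pp5. 6 ppages; refcounts: pp0:4 pp1:1 pp2:4 pp3:4 pp4:2 pp5:1
Op 7: write(P2, v2, 156). refcount(pp2)=4>1 -> COPY to pp6. 7 ppages; refcounts: pp0:4 pp1:1 pp2:3 pp3:4 pp4:2 pp5:1 pp6:1
Op 8: read(P1, v1) -> 152. No state change.
Op 9: read(P1, v2) -> 49. No state change.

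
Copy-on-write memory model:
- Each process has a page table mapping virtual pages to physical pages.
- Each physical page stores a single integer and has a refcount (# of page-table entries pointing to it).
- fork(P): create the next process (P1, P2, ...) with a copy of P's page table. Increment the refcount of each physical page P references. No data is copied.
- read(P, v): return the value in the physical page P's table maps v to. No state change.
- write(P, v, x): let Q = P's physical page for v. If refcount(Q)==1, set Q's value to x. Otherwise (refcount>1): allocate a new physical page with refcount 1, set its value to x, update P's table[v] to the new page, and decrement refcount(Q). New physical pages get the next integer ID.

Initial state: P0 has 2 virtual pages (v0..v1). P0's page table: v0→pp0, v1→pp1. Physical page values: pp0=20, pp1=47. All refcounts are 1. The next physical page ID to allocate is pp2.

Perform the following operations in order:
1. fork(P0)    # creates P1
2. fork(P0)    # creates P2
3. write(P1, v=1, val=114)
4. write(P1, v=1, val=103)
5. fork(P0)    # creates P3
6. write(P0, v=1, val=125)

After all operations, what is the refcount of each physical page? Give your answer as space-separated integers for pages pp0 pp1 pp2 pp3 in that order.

Op 1: fork(P0) -> P1. 2 ppages; refcounts: pp0:2 pp1:2
Op 2: fork(P0) -> P2. 2 ppages; refcounts: pp0:3 pp1:3
Op 3: write(P1, v1, 114). refcount(pp1)=3>1 -> COPY to pp2. 3 ppages; refcounts: pp0:3 pp1:2 pp2:1
Op 4: write(P1, v1, 103). refcount(pp2)=1 -> write in place. 3 ppages; refcounts: pp0:3 pp1:2 pp2:1
Op 5: fork(P0) -> P3. 3 ppages; refcounts: pp0:4 pp1:3 pp2:1
Op 6: write(P0, v1, 125). refcount(pp1)=3>1 -> COPY to pp3. 4 ppages; refcounts: pp0:4 pp1:2 pp2:1 pp3:1

Answer: 4 2 1 1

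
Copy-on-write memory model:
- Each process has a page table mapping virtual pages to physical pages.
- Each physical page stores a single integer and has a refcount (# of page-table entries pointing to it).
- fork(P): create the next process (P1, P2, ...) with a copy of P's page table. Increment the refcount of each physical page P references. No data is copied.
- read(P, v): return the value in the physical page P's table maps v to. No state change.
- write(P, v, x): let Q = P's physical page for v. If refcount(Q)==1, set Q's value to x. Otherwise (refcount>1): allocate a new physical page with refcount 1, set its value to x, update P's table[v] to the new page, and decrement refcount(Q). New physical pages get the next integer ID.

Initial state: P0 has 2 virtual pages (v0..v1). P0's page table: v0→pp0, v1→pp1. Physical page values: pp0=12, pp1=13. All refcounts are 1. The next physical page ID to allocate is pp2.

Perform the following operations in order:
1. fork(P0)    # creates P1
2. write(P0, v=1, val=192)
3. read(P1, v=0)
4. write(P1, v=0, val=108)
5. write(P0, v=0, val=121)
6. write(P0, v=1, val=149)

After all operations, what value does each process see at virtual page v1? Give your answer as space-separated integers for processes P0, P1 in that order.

Op 1: fork(P0) -> P1. 2 ppages; refcounts: pp0:2 pp1:2
Op 2: write(P0, v1, 192). refcount(pp1)=2>1 -> COPY to pp2. 3 ppages; refcounts: pp0:2 pp1:1 pp2:1
Op 3: read(P1, v0) -> 12. No state change.
Op 4: write(P1, v0, 108). refcount(pp0)=2>1 -> COPY to pp3. 4 ppages; refcounts: pp0:1 pp1:1 pp2:1 pp3:1
Op 5: write(P0, v0, 121). refcount(pp0)=1 -> write in place. 4 ppages; refcounts: pp0:1 pp1:1 pp2:1 pp3:1
Op 6: write(P0, v1, 149). refcount(pp2)=1 -> write in place. 4 ppages; refcounts: pp0:1 pp1:1 pp2:1 pp3:1
P0: v1 -> pp2 = 149
P1: v1 -> pp1 = 13

Answer: 149 13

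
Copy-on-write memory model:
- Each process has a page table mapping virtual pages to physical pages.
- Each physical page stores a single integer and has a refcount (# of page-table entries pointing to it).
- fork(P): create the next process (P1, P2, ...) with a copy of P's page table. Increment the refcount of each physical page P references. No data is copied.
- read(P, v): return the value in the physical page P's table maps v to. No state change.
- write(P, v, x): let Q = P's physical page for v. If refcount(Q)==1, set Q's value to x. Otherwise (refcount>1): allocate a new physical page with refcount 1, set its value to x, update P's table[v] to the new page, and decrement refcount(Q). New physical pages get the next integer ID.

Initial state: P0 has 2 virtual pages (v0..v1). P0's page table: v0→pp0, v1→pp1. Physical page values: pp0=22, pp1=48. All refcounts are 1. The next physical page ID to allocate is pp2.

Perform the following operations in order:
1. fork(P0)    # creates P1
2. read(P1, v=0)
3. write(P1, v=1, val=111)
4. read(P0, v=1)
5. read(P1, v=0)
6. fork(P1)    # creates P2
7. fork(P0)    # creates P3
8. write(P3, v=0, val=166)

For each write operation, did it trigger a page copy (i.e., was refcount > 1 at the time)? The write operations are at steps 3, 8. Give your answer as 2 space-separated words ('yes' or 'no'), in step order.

Op 1: fork(P0) -> P1. 2 ppages; refcounts: pp0:2 pp1:2
Op 2: read(P1, v0) -> 22. No state change.
Op 3: write(P1, v1, 111). refcount(pp1)=2>1 -> COPY to pp2. 3 ppages; refcounts: pp0:2 pp1:1 pp2:1
Op 4: read(P0, v1) -> 48. No state change.
Op 5: read(P1, v0) -> 22. No state change.
Op 6: fork(P1) -> P2. 3 ppages; refcounts: pp0:3 pp1:1 pp2:2
Op 7: fork(P0) -> P3. 3 ppages; refcounts: pp0:4 pp1:2 pp2:2
Op 8: write(P3, v0, 166). refcount(pp0)=4>1 -> COPY to pp3. 4 ppages; refcounts: pp0:3 pp1:2 pp2:2 pp3:1

yes yes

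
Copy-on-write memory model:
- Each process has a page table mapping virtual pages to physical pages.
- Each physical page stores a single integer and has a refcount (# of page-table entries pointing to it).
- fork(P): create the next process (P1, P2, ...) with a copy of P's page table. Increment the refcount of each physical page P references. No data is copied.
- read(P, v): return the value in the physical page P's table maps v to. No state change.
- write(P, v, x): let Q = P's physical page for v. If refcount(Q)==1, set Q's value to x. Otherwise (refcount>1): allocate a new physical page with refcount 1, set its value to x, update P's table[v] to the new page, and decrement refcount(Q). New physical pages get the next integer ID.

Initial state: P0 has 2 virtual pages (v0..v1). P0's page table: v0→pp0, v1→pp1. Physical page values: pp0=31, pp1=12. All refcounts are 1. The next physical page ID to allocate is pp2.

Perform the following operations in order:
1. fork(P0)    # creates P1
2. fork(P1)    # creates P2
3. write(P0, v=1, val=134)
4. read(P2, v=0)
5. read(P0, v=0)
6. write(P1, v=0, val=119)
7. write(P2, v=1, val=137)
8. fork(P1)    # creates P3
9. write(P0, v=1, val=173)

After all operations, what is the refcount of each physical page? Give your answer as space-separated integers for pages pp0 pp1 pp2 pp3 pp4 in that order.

Op 1: fork(P0) -> P1. 2 ppages; refcounts: pp0:2 pp1:2
Op 2: fork(P1) -> P2. 2 ppages; refcounts: pp0:3 pp1:3
Op 3: write(P0, v1, 134). refcount(pp1)=3>1 -> COPY to pp2. 3 ppages; refcounts: pp0:3 pp1:2 pp2:1
Op 4: read(P2, v0) -> 31. No state change.
Op 5: read(P0, v0) -> 31. No state change.
Op 6: write(P1, v0, 119). refcount(pp0)=3>1 -> COPY to pp3. 4 ppages; refcounts: pp0:2 pp1:2 pp2:1 pp3:1
Op 7: write(P2, v1, 137). refcount(pp1)=2>1 -> COPY to pp4. 5 ppages; refcounts: pp0:2 pp1:1 pp2:1 pp3:1 pp4:1
Op 8: fork(P1) -> P3. 5 ppages; refcounts: pp0:2 pp1:2 pp2:1 pp3:2 pp4:1
Op 9: write(P0, v1, 173). refcount(pp2)=1 -> write in place. 5 ppages; refcounts: pp0:2 pp1:2 pp2:1 pp3:2 pp4:1

Answer: 2 2 1 2 1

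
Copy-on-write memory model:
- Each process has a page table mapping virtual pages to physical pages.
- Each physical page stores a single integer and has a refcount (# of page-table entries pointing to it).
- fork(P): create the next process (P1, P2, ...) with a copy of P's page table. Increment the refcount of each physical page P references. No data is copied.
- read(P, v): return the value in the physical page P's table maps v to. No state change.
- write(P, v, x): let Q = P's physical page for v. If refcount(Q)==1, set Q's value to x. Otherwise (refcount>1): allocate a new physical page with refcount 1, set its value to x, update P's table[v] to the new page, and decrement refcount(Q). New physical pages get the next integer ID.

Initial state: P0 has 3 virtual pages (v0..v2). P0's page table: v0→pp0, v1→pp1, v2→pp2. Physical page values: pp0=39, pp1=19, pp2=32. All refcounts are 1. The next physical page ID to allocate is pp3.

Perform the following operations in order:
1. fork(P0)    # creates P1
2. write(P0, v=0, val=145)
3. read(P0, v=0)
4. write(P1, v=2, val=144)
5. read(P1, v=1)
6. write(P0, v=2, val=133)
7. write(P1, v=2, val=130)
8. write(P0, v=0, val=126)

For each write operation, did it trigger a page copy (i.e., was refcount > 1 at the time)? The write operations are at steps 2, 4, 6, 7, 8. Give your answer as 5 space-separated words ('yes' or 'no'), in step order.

Op 1: fork(P0) -> P1. 3 ppages; refcounts: pp0:2 pp1:2 pp2:2
Op 2: write(P0, v0, 145). refcount(pp0)=2>1 -> COPY to pp3. 4 ppages; refcounts: pp0:1 pp1:2 pp2:2 pp3:1
Op 3: read(P0, v0) -> 145. No state change.
Op 4: write(P1, v2, 144). refcount(pp2)=2>1 -> COPY to pp4. 5 ppages; refcounts: pp0:1 pp1:2 pp2:1 pp3:1 pp4:1
Op 5: read(P1, v1) -> 19. No state change.
Op 6: write(P0, v2, 133). refcount(pp2)=1 -> write in place. 5 ppages; refcounts: pp0:1 pp1:2 pp2:1 pp3:1 pp4:1
Op 7: write(P1, v2, 130). refcount(pp4)=1 -> write in place. 5 ppages; refcounts: pp0:1 pp1:2 pp2:1 pp3:1 pp4:1
Op 8: write(P0, v0, 126). refcount(pp3)=1 -> write in place. 5 ppages; refcounts: pp0:1 pp1:2 pp2:1 pp3:1 pp4:1

yes yes no no no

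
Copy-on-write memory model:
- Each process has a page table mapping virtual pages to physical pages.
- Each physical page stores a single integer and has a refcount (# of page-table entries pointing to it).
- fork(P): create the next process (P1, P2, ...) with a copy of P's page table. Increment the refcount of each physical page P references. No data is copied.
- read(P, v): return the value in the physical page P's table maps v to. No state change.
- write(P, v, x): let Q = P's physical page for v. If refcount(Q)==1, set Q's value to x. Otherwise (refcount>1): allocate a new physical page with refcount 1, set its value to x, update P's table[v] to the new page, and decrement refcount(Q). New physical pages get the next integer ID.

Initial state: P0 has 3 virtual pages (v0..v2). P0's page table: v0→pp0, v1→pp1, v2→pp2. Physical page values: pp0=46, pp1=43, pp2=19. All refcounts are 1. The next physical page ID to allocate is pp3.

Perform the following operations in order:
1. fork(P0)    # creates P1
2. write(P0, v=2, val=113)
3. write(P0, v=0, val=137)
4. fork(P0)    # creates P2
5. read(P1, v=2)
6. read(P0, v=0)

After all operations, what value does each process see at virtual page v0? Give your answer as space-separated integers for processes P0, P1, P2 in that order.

Answer: 137 46 137

Derivation:
Op 1: fork(P0) -> P1. 3 ppages; refcounts: pp0:2 pp1:2 pp2:2
Op 2: write(P0, v2, 113). refcount(pp2)=2>1 -> COPY to pp3. 4 ppages; refcounts: pp0:2 pp1:2 pp2:1 pp3:1
Op 3: write(P0, v0, 137). refcount(pp0)=2>1 -> COPY to pp4. 5 ppages; refcounts: pp0:1 pp1:2 pp2:1 pp3:1 pp4:1
Op 4: fork(P0) -> P2. 5 ppages; refcounts: pp0:1 pp1:3 pp2:1 pp3:2 pp4:2
Op 5: read(P1, v2) -> 19. No state change.
Op 6: read(P0, v0) -> 137. No state change.
P0: v0 -> pp4 = 137
P1: v0 -> pp0 = 46
P2: v0 -> pp4 = 137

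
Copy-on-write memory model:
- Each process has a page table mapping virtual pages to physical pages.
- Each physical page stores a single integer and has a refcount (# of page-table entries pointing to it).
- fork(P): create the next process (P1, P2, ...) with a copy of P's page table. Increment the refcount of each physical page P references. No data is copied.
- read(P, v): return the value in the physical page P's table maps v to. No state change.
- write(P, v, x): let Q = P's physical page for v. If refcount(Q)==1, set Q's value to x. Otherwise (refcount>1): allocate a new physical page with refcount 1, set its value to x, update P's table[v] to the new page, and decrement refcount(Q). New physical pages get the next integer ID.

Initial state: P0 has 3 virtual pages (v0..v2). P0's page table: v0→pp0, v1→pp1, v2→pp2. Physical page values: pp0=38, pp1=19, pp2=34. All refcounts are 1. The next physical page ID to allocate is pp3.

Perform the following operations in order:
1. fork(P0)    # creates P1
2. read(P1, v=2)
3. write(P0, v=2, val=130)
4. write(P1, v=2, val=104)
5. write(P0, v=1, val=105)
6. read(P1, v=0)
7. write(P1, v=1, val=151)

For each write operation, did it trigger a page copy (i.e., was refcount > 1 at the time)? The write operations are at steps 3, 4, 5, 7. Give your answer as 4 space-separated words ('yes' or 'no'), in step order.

Op 1: fork(P0) -> P1. 3 ppages; refcounts: pp0:2 pp1:2 pp2:2
Op 2: read(P1, v2) -> 34. No state change.
Op 3: write(P0, v2, 130). refcount(pp2)=2>1 -> COPY to pp3. 4 ppages; refcounts: pp0:2 pp1:2 pp2:1 pp3:1
Op 4: write(P1, v2, 104). refcount(pp2)=1 -> write in place. 4 ppages; refcounts: pp0:2 pp1:2 pp2:1 pp3:1
Op 5: write(P0, v1, 105). refcount(pp1)=2>1 -> COPY to pp4. 5 ppages; refcounts: pp0:2 pp1:1 pp2:1 pp3:1 pp4:1
Op 6: read(P1, v0) -> 38. No state change.
Op 7: write(P1, v1, 151). refcount(pp1)=1 -> write in place. 5 ppages; refcounts: pp0:2 pp1:1 pp2:1 pp3:1 pp4:1

yes no yes no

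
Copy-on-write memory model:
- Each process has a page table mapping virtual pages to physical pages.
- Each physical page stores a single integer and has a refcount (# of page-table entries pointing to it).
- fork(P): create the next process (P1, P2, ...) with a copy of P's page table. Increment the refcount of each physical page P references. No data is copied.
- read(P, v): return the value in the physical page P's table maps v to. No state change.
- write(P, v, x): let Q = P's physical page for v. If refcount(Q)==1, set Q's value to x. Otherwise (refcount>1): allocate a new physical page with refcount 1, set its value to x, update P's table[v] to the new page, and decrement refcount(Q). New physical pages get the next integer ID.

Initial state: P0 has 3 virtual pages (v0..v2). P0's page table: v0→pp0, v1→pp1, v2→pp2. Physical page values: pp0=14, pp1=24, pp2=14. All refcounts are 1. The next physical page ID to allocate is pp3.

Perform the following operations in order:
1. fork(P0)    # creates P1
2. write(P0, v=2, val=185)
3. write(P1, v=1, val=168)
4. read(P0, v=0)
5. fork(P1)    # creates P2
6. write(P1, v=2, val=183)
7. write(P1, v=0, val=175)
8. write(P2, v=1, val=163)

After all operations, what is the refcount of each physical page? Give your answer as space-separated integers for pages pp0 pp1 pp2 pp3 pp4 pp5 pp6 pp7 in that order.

Op 1: fork(P0) -> P1. 3 ppages; refcounts: pp0:2 pp1:2 pp2:2
Op 2: write(P0, v2, 185). refcount(pp2)=2>1 -> COPY to pp3. 4 ppages; refcounts: pp0:2 pp1:2 pp2:1 pp3:1
Op 3: write(P1, v1, 168). refcount(pp1)=2>1 -> COPY to pp4. 5 ppages; refcounts: pp0:2 pp1:1 pp2:1 pp3:1 pp4:1
Op 4: read(P0, v0) -> 14. No state change.
Op 5: fork(P1) -> P2. 5 ppages; refcounts: pp0:3 pp1:1 pp2:2 pp3:1 pp4:2
Op 6: write(P1, v2, 183). refcount(pp2)=2>1 -> COPY to pp5. 6 ppages; refcounts: pp0:3 pp1:1 pp2:1 pp3:1 pp4:2 pp5:1
Op 7: write(P1, v0, 175). refcount(pp0)=3>1 -> COPY to pp6. 7 ppages; refcounts: pp0:2 pp1:1 pp2:1 pp3:1 pp4:2 pp5:1 pp6:1
Op 8: write(P2, v1, 163). refcount(pp4)=2>1 -> COPY to pp7. 8 ppages; refcounts: pp0:2 pp1:1 pp2:1 pp3:1 pp4:1 pp5:1 pp6:1 pp7:1

Answer: 2 1 1 1 1 1 1 1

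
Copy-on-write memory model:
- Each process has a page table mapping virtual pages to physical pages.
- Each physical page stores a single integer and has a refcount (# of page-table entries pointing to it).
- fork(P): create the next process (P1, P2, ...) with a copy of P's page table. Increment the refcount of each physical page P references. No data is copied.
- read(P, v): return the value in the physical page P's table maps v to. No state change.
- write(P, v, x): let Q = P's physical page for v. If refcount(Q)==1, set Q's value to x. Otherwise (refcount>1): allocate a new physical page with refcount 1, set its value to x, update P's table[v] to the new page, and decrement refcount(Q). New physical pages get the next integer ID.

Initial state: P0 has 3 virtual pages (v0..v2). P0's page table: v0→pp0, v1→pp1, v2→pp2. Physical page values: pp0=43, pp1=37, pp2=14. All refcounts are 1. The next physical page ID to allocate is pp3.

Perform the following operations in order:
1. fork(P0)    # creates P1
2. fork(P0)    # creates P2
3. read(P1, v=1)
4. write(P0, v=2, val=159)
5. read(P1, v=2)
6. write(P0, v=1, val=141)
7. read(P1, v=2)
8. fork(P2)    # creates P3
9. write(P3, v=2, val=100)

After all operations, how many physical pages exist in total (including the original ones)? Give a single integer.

Answer: 6

Derivation:
Op 1: fork(P0) -> P1. 3 ppages; refcounts: pp0:2 pp1:2 pp2:2
Op 2: fork(P0) -> P2. 3 ppages; refcounts: pp0:3 pp1:3 pp2:3
Op 3: read(P1, v1) -> 37. No state change.
Op 4: write(P0, v2, 159). refcount(pp2)=3>1 -> COPY to pp3. 4 ppages; refcounts: pp0:3 pp1:3 pp2:2 pp3:1
Op 5: read(P1, v2) -> 14. No state change.
Op 6: write(P0, v1, 141). refcount(pp1)=3>1 -> COPY to pp4. 5 ppages; refcounts: pp0:3 pp1:2 pp2:2 pp3:1 pp4:1
Op 7: read(P1, v2) -> 14. No state change.
Op 8: fork(P2) -> P3. 5 ppages; refcounts: pp0:4 pp1:3 pp2:3 pp3:1 pp4:1
Op 9: write(P3, v2, 100). refcount(pp2)=3>1 -> COPY to pp5. 6 ppages; refcounts: pp0:4 pp1:3 pp2:2 pp3:1 pp4:1 pp5:1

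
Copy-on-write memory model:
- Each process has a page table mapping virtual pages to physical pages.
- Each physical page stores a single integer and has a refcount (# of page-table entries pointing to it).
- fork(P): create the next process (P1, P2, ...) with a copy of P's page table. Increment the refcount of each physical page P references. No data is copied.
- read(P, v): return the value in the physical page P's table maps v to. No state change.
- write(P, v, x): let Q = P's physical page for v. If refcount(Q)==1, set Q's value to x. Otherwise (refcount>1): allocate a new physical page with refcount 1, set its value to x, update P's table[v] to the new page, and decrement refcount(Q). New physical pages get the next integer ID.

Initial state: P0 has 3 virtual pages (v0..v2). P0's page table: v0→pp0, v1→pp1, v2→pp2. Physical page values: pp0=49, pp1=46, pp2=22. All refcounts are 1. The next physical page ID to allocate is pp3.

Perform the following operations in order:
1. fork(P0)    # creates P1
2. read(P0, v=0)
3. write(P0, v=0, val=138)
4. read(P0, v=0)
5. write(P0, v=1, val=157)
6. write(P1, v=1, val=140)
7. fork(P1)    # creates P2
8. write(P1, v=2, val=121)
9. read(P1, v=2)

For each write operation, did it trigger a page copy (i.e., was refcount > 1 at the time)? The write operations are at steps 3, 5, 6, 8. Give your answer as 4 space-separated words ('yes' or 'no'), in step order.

Op 1: fork(P0) -> P1. 3 ppages; refcounts: pp0:2 pp1:2 pp2:2
Op 2: read(P0, v0) -> 49. No state change.
Op 3: write(P0, v0, 138). refcount(pp0)=2>1 -> COPY to pp3. 4 ppages; refcounts: pp0:1 pp1:2 pp2:2 pp3:1
Op 4: read(P0, v0) -> 138. No state change.
Op 5: write(P0, v1, 157). refcount(pp1)=2>1 -> COPY to pp4. 5 ppages; refcounts: pp0:1 pp1:1 pp2:2 pp3:1 pp4:1
Op 6: write(P1, v1, 140). refcount(pp1)=1 -> write in place. 5 ppages; refcounts: pp0:1 pp1:1 pp2:2 pp3:1 pp4:1
Op 7: fork(P1) -> P2. 5 ppages; refcounts: pp0:2 pp1:2 pp2:3 pp3:1 pp4:1
Op 8: write(P1, v2, 121). refcount(pp2)=3>1 -> COPY to pp5. 6 ppages; refcounts: pp0:2 pp1:2 pp2:2 pp3:1 pp4:1 pp5:1
Op 9: read(P1, v2) -> 121. No state change.

yes yes no yes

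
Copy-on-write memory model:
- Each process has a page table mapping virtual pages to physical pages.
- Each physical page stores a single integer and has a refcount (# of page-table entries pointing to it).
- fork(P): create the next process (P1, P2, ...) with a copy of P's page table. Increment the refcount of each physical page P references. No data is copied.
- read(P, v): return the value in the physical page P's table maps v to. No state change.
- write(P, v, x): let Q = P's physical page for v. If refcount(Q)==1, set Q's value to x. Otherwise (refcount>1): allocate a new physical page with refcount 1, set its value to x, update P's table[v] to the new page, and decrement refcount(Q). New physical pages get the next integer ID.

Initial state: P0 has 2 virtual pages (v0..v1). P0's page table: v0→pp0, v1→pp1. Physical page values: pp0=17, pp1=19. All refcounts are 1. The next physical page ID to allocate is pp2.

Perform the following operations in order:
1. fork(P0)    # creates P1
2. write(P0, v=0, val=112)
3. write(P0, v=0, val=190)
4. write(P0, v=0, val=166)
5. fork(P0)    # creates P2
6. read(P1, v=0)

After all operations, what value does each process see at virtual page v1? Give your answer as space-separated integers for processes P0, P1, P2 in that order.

Op 1: fork(P0) -> P1. 2 ppages; refcounts: pp0:2 pp1:2
Op 2: write(P0, v0, 112). refcount(pp0)=2>1 -> COPY to pp2. 3 ppages; refcounts: pp0:1 pp1:2 pp2:1
Op 3: write(P0, v0, 190). refcount(pp2)=1 -> write in place. 3 ppages; refcounts: pp0:1 pp1:2 pp2:1
Op 4: write(P0, v0, 166). refcount(pp2)=1 -> write in place. 3 ppages; refcounts: pp0:1 pp1:2 pp2:1
Op 5: fork(P0) -> P2. 3 ppages; refcounts: pp0:1 pp1:3 pp2:2
Op 6: read(P1, v0) -> 17. No state change.
P0: v1 -> pp1 = 19
P1: v1 -> pp1 = 19
P2: v1 -> pp1 = 19

Answer: 19 19 19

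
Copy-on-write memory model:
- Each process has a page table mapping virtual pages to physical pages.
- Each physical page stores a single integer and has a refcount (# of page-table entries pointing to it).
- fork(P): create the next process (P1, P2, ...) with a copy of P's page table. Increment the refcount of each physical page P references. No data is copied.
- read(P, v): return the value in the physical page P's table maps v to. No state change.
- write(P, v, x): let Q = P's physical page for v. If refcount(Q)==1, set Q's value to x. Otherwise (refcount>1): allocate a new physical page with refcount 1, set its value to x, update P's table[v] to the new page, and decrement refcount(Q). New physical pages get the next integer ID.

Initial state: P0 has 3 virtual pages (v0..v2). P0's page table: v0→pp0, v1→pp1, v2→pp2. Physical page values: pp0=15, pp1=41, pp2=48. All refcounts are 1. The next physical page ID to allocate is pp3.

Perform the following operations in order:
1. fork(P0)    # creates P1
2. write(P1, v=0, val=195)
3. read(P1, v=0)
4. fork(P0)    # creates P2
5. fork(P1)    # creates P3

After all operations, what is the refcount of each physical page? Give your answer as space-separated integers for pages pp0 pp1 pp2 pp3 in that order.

Op 1: fork(P0) -> P1. 3 ppages; refcounts: pp0:2 pp1:2 pp2:2
Op 2: write(P1, v0, 195). refcount(pp0)=2>1 -> COPY to pp3. 4 ppages; refcounts: pp0:1 pp1:2 pp2:2 pp3:1
Op 3: read(P1, v0) -> 195. No state change.
Op 4: fork(P0) -> P2. 4 ppages; refcounts: pp0:2 pp1:3 pp2:3 pp3:1
Op 5: fork(P1) -> P3. 4 ppages; refcounts: pp0:2 pp1:4 pp2:4 pp3:2

Answer: 2 4 4 2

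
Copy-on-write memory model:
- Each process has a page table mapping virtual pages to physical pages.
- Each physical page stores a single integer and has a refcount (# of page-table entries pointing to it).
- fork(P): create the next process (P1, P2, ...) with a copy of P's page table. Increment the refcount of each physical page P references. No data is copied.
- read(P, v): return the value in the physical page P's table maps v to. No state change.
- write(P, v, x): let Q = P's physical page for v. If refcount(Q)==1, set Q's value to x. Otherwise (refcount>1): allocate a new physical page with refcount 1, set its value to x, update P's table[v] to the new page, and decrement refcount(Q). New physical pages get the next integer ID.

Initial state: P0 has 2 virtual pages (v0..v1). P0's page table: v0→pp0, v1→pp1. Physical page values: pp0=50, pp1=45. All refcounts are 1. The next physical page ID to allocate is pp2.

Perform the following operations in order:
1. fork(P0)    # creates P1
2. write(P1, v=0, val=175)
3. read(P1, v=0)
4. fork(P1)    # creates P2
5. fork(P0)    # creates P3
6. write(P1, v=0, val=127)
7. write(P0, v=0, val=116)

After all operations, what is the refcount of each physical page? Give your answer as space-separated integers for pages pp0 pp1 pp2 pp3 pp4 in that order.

Op 1: fork(P0) -> P1. 2 ppages; refcounts: pp0:2 pp1:2
Op 2: write(P1, v0, 175). refcount(pp0)=2>1 -> COPY to pp2. 3 ppages; refcounts: pp0:1 pp1:2 pp2:1
Op 3: read(P1, v0) -> 175. No state change.
Op 4: fork(P1) -> P2. 3 ppages; refcounts: pp0:1 pp1:3 pp2:2
Op 5: fork(P0) -> P3. 3 ppages; refcounts: pp0:2 pp1:4 pp2:2
Op 6: write(P1, v0, 127). refcount(pp2)=2>1 -> COPY to pp3. 4 ppages; refcounts: pp0:2 pp1:4 pp2:1 pp3:1
Op 7: write(P0, v0, 116). refcount(pp0)=2>1 -> COPY to pp4. 5 ppages; refcounts: pp0:1 pp1:4 pp2:1 pp3:1 pp4:1

Answer: 1 4 1 1 1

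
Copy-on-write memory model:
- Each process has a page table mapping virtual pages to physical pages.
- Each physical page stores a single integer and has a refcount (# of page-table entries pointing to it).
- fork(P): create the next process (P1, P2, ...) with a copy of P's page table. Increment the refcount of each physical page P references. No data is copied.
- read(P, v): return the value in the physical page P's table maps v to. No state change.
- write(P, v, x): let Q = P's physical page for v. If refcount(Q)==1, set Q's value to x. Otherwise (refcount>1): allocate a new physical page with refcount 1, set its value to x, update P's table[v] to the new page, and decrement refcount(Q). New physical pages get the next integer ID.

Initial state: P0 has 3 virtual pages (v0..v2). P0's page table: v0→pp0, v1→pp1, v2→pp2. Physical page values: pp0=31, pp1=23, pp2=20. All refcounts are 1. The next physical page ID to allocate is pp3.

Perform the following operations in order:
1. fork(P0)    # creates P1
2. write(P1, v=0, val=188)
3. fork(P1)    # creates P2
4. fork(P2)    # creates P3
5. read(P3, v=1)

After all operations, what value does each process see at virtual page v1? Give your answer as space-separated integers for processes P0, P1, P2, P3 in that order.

Op 1: fork(P0) -> P1. 3 ppages; refcounts: pp0:2 pp1:2 pp2:2
Op 2: write(P1, v0, 188). refcount(pp0)=2>1 -> COPY to pp3. 4 ppages; refcounts: pp0:1 pp1:2 pp2:2 pp3:1
Op 3: fork(P1) -> P2. 4 ppages; refcounts: pp0:1 pp1:3 pp2:3 pp3:2
Op 4: fork(P2) -> P3. 4 ppages; refcounts: pp0:1 pp1:4 pp2:4 pp3:3
Op 5: read(P3, v1) -> 23. No state change.
P0: v1 -> pp1 = 23
P1: v1 -> pp1 = 23
P2: v1 -> pp1 = 23
P3: v1 -> pp1 = 23

Answer: 23 23 23 23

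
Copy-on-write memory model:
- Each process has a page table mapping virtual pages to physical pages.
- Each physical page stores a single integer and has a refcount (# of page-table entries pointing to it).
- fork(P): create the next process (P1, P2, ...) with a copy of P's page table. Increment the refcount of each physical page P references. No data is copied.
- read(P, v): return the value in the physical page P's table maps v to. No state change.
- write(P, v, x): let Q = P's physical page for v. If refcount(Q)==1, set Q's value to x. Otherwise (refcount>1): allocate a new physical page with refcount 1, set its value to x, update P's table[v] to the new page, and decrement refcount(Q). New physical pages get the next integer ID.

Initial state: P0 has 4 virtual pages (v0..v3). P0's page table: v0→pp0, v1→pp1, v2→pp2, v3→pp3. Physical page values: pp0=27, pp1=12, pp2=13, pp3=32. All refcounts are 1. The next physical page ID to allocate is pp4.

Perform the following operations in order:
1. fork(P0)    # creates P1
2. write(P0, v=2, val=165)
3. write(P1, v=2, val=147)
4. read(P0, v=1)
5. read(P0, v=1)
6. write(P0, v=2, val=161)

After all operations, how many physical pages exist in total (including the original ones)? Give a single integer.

Answer: 5

Derivation:
Op 1: fork(P0) -> P1. 4 ppages; refcounts: pp0:2 pp1:2 pp2:2 pp3:2
Op 2: write(P0, v2, 165). refcount(pp2)=2>1 -> COPY to pp4. 5 ppages; refcounts: pp0:2 pp1:2 pp2:1 pp3:2 pp4:1
Op 3: write(P1, v2, 147). refcount(pp2)=1 -> write in place. 5 ppages; refcounts: pp0:2 pp1:2 pp2:1 pp3:2 pp4:1
Op 4: read(P0, v1) -> 12. No state change.
Op 5: read(P0, v1) -> 12. No state change.
Op 6: write(P0, v2, 161). refcount(pp4)=1 -> write in place. 5 ppages; refcounts: pp0:2 pp1:2 pp2:1 pp3:2 pp4:1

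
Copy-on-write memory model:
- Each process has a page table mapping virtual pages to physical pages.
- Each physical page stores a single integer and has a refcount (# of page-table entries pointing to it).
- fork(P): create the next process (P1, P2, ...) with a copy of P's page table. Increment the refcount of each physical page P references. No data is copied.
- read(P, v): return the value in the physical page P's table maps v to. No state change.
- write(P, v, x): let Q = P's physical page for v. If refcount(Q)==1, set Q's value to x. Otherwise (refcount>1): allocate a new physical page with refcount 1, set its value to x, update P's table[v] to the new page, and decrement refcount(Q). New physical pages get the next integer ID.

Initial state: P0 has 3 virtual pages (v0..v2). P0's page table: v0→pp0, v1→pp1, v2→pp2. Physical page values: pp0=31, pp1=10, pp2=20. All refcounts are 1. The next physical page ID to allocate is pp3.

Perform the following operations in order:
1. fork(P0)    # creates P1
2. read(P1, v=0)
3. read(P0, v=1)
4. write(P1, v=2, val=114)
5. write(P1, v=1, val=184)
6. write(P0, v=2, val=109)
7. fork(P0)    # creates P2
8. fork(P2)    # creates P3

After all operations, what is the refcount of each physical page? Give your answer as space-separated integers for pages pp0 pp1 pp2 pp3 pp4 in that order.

Op 1: fork(P0) -> P1. 3 ppages; refcounts: pp0:2 pp1:2 pp2:2
Op 2: read(P1, v0) -> 31. No state change.
Op 3: read(P0, v1) -> 10. No state change.
Op 4: write(P1, v2, 114). refcount(pp2)=2>1 -> COPY to pp3. 4 ppages; refcounts: pp0:2 pp1:2 pp2:1 pp3:1
Op 5: write(P1, v1, 184). refcount(pp1)=2>1 -> COPY to pp4. 5 ppages; refcounts: pp0:2 pp1:1 pp2:1 pp3:1 pp4:1
Op 6: write(P0, v2, 109). refcount(pp2)=1 -> write in place. 5 ppages; refcounts: pp0:2 pp1:1 pp2:1 pp3:1 pp4:1
Op 7: fork(P0) -> P2. 5 ppages; refcounts: pp0:3 pp1:2 pp2:2 pp3:1 pp4:1
Op 8: fork(P2) -> P3. 5 ppages; refcounts: pp0:4 pp1:3 pp2:3 pp3:1 pp4:1

Answer: 4 3 3 1 1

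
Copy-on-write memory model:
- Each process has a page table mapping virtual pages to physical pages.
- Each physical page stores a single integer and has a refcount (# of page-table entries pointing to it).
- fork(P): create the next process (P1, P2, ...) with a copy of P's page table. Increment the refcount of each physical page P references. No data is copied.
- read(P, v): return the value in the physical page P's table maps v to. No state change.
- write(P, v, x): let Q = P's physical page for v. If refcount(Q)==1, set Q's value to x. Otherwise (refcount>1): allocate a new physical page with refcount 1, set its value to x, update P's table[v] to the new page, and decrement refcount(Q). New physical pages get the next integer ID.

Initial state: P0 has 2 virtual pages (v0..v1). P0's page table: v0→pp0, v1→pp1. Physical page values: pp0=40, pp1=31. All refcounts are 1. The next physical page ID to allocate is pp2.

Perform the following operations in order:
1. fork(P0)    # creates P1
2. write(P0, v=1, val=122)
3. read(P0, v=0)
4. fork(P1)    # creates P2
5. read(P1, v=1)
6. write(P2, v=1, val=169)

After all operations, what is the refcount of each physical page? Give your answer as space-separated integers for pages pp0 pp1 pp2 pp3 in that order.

Answer: 3 1 1 1

Derivation:
Op 1: fork(P0) -> P1. 2 ppages; refcounts: pp0:2 pp1:2
Op 2: write(P0, v1, 122). refcount(pp1)=2>1 -> COPY to pp2. 3 ppages; refcounts: pp0:2 pp1:1 pp2:1
Op 3: read(P0, v0) -> 40. No state change.
Op 4: fork(P1) -> P2. 3 ppages; refcounts: pp0:3 pp1:2 pp2:1
Op 5: read(P1, v1) -> 31. No state change.
Op 6: write(P2, v1, 169). refcount(pp1)=2>1 -> COPY to pp3. 4 ppages; refcounts: pp0:3 pp1:1 pp2:1 pp3:1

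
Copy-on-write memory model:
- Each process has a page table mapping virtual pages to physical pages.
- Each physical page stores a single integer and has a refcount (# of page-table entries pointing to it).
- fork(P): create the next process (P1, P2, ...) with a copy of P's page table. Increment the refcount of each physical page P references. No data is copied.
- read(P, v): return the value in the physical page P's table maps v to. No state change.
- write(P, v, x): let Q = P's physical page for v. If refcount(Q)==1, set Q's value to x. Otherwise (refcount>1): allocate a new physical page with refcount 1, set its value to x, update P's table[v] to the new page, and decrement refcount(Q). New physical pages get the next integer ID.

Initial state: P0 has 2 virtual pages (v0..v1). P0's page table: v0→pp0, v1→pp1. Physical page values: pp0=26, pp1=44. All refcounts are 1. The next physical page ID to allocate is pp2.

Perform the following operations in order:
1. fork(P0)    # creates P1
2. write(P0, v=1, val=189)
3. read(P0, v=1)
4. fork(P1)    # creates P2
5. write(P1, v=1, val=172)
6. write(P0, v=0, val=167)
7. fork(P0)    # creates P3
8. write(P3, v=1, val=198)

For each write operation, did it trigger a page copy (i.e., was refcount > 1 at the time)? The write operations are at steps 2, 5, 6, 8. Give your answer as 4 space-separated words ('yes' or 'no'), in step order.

Op 1: fork(P0) -> P1. 2 ppages; refcounts: pp0:2 pp1:2
Op 2: write(P0, v1, 189). refcount(pp1)=2>1 -> COPY to pp2. 3 ppages; refcounts: pp0:2 pp1:1 pp2:1
Op 3: read(P0, v1) -> 189. No state change.
Op 4: fork(P1) -> P2. 3 ppages; refcounts: pp0:3 pp1:2 pp2:1
Op 5: write(P1, v1, 172). refcount(pp1)=2>1 -> COPY to pp3. 4 ppages; refcounts: pp0:3 pp1:1 pp2:1 pp3:1
Op 6: write(P0, v0, 167). refcount(pp0)=3>1 -> COPY to pp4. 5 ppages; refcounts: pp0:2 pp1:1 pp2:1 pp3:1 pp4:1
Op 7: fork(P0) -> P3. 5 ppages; refcounts: pp0:2 pp1:1 pp2:2 pp3:1 pp4:2
Op 8: write(P3, v1, 198). refcount(pp2)=2>1 -> COPY to pp5. 6 ppages; refcounts: pp0:2 pp1:1 pp2:1 pp3:1 pp4:2 pp5:1

yes yes yes yes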